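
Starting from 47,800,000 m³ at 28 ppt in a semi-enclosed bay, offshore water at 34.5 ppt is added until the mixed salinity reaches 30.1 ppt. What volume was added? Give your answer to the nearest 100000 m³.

22800000 m³

Salt balance: 47,800,000×28 + V×34.5 = (47,800,000+V)×30.1
1,338,400,000 + 34.5V = 1,438,780,000 + 30.1V
100,380,000 = 4.4V
V = 22,813,636.36 m³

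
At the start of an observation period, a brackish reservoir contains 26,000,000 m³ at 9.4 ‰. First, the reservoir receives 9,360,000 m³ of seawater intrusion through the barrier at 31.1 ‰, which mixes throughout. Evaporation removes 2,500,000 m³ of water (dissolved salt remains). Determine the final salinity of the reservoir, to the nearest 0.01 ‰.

16.30 ‰

After mixing: salt = 26,000,000×9.4 + 9,360,000×31.1 = 535,496,000; volume = 35,360,000 m³
After evaporation: salt unchanged = 535,496,000; volume = 35,360,000 − 2,500,000 = 32,860,000 m³
S = 535,496,000 / 32,860,000 = 16.2963 ‰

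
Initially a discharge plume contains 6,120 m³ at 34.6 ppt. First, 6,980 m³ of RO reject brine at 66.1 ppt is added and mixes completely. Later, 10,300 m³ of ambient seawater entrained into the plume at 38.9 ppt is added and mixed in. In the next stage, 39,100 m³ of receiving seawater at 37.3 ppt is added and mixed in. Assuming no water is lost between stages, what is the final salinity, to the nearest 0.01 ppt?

Weighted by volume,
Initial salt = 6,120×34.6 = 211,752
After stage 1: salt = 211,752 + 6,980×66.1 = 673,130; volume = 13,100 m³; S = 51.384 ppt
After stage 2: salt = 673,130 + 10,300×38.9 = 1,073,800; volume = 23,400 m³; S = 45.889 ppt
After stage 3: salt = 1,073,800 + 39,100×37.3 = 2,532,230; volume = 62,500 m³
S = 2,532,230 / 62,500 = 40.5157 ppt

40.52 ppt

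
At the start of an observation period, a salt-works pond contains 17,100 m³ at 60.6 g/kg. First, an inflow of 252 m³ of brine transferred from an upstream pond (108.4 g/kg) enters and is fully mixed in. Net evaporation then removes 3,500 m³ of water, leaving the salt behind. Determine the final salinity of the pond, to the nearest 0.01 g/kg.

76.78 g/kg

After mixing: salt = 17,100×60.6 + 252×108.4 = 1,063,576.8; volume = 17,352 m³
After evaporation: salt unchanged = 1,063,576.8; volume = 17,352 − 3,500 = 13,852 m³
S = 1,063,576.8 / 13,852 = 76.7815 g/kg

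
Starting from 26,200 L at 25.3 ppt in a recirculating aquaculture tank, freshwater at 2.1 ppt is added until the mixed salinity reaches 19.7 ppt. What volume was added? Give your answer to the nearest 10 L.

Salt balance: 26,200×25.3 + V×2.1 = (26,200+V)×19.7
662,860 + 2.1V = 516,140 + 19.7V
146,720 = 17.6V
V = 8,336.36 L

8340 L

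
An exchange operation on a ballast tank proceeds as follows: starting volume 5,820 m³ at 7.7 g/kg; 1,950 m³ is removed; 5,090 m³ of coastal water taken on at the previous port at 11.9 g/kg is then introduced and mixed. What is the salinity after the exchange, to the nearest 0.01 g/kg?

10.09 g/kg

Remaining after removal: 3,870 m³ at 7.7 g/kg (salt = 29,799)
After addition: salt = 29,799 + 5,090×11.9 = 90,370; volume = 8,960 m³
S = 90,370 / 8,960 = 10.0859 g/kg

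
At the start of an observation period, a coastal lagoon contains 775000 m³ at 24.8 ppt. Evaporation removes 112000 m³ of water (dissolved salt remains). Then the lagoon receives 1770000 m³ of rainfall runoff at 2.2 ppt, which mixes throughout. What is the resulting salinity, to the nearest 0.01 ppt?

9.50 ppt

After evaporation: salt = 775,000×24.8 = 19,220,000; volume = 775,000 − 112,000 = 663,000 m³
After mixing: salt = 19,220,000 + 1,770,000×2.2 = 23,114,000; volume = 663,000 + 1,770,000 = 2,433,000 m³
S = 23,114,000 / 2,433,000 = 9.5002 ppt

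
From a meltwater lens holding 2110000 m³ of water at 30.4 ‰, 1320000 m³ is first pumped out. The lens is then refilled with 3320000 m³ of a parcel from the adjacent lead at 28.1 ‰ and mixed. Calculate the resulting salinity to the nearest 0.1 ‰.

Remaining after removal: 790,000 m³ at 30.4 ‰ (salt = 24,016,000)
After addition: salt = 24,016,000 + 3,320,000×28.1 = 117,308,000; volume = 4,110,000 m³
S = 117,308,000 / 4,110,000 = 28.5421 ‰

28.5 ‰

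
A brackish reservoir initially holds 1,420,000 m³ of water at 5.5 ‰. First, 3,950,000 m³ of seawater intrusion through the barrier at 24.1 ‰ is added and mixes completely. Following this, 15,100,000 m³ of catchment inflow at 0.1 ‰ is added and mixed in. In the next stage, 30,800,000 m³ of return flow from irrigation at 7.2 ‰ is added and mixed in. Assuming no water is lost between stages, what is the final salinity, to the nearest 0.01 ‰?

Total salt / total volume:
Initial salt = 1,420,000×5.5 = 7,810,000
After stage 1: salt = 7,810,000 + 3,950,000×24.1 = 103,005,000; volume = 5,370,000 m³; S = 19.182 ‰
After stage 2: salt = 103,005,000 + 15,100,000×0.1 = 104,515,000; volume = 20,470,000 m³; S = 5.106 ‰
After stage 3: salt = 104,515,000 + 30,800,000×7.2 = 326,275,000; volume = 51,270,000 m³
S = 326,275,000 / 51,270,000 = 6.3639 ‰

6.36 ‰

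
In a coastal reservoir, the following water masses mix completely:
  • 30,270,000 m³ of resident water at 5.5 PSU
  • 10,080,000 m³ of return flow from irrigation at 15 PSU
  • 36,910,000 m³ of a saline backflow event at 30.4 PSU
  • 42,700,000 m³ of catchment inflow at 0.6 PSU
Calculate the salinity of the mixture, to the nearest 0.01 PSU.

Conserving salt mass:
salt = 30,270,000×5.5 + 10,080,000×15 + 36,910,000×30.4 + 42,700,000×0.6 = 166,485,000 + 151,200,000 + 1,122,064,000 + 25,620,000 = 1,465,369,000
volume = 30,270,000 + 10,080,000 + 36,910,000 + 42,700,000 = 119,960,000 m³
S = 1,465,369,000 / 119,960,000 = 12.2155 PSU

12.22 PSU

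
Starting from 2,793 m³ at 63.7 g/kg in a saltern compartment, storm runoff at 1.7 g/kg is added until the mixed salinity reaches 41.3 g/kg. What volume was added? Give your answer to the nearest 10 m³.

1580 m³

Salt balance: 2,793×63.7 + V×1.7 = (2,793+V)×41.3
177,914.1 + 1.7V = 115,350.9 + 41.3V
62,563.2 = 39.6V
V = 1,579.88 m³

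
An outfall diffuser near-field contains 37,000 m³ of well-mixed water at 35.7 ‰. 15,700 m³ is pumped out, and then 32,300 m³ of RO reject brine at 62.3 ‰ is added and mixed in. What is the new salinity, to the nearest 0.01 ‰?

51.73 ‰

Remaining after removal: 21,300 m³ at 35.7 ‰ (salt = 760,410)
After addition: salt = 760,410 + 32,300×62.3 = 2,772,700; volume = 53,600 m³
S = 2,772,700 / 53,600 = 51.7295 ‰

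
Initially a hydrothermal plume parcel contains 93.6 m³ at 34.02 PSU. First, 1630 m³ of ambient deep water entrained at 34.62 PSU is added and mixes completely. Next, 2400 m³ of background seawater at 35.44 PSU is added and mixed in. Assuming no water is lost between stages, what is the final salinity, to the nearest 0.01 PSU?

35.08 PSU

Weighted by volume,
Initial salt = 93.6×34.02 = 3,184.272
After stage 1: salt = 3,184.272 + 1,630×34.62 = 59,614.872; volume = 1,723.6 m³; S = 34.587 PSU
After stage 2: salt = 59,614.872 + 2,400×35.44 = 144,670.872; volume = 4,123.6 m³
S = 144,670.872 / 4,123.6 = 35.0836 PSU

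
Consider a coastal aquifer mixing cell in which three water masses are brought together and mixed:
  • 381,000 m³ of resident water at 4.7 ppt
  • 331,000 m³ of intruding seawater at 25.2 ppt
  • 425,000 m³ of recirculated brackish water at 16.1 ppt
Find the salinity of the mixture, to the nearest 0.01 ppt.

Conserving salt mass:
salt = 381,000×4.7 + 331,000×25.2 + 425,000×16.1 = 1,790,700 + 8,341,200 + 6,842,500 = 16,974,400
volume = 381,000 + 331,000 + 425,000 = 1,137,000 m³
S = 16,974,400 / 1,137,000 = 14.9291 ppt

14.93 ppt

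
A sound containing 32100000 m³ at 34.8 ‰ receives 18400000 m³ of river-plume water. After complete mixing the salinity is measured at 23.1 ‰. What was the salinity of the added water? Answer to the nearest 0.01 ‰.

2.69 ‰

Salt balance: 32,100,000×34.8 + 18,400,000×S = 50,500,000×23.1
1,117,080,000 + 18,400,000·S = 1,166,550,000
S = (1,166,550,000 − 1,117,080,000) / 18,400,000 = 2.6886 ‰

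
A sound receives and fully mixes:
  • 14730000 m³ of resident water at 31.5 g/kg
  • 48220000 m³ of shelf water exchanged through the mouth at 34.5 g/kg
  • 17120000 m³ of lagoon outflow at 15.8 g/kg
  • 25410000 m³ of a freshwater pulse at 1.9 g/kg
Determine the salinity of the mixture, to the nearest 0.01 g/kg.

By conservation of dissolved salt,
salt = 14,730,000×31.5 + 48,220,000×34.5 + 17,120,000×15.8 + 25,410,000×1.9 = 463,995,000 + 1,663,590,000 + 270,496,000 + 48,279,000 = 2,446,360,000
volume = 14,730,000 + 48,220,000 + 17,120,000 + 25,410,000 = 105,480,000 m³
S = 2,446,360,000 / 105,480,000 = 23.1926 g/kg

23.19 g/kg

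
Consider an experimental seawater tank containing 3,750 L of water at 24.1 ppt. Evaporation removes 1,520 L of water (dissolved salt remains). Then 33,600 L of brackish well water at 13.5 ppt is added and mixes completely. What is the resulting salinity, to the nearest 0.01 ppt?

15.18 ppt

After evaporation: salt = 3,750×24.1 = 90,375; volume = 3,750 − 1,520 = 2,230 L
After mixing: salt = 90,375 + 33,600×13.5 = 543,975; volume = 2,230 + 33,600 = 35,830 L
S = 543,975 / 35,830 = 15.1821 ppt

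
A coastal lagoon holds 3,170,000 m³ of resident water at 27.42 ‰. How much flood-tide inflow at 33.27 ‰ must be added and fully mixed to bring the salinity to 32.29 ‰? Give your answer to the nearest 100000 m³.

Salt balance: 3,170,000×27.42 + V×33.27 = (3,170,000+V)×32.29
86,921,400 + 33.27V = 102,359,300 + 32.29V
15,437,900 = 0.98V
V = 15,752,959.18 m³

15800000 m³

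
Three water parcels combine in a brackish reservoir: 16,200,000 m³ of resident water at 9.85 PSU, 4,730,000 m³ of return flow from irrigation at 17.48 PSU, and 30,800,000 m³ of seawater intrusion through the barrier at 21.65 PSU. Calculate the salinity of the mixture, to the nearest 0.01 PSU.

17.57 PSU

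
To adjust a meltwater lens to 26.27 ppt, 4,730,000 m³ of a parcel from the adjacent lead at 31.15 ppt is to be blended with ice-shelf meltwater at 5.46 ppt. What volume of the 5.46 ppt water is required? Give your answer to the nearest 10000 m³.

1110000 m³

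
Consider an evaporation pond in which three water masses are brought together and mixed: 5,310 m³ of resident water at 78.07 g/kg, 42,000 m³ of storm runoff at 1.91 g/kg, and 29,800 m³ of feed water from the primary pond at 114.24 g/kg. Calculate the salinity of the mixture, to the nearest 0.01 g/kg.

Weighted by volume,
salt = 5,310×78.07 + 42,000×1.91 + 29,800×114.24 = 414,551.7 + 80,220 + 3,404,352 = 3,899,123.7
volume = 5,310 + 42,000 + 29,800 = 77,110 m³
S = 3,899,123.7 / 77,110 = 50.5657 g/kg

50.57 g/kg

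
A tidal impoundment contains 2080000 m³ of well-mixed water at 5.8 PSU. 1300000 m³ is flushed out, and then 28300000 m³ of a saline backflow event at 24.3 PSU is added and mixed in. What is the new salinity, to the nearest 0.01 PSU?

Remaining after removal: 780,000 m³ at 5.8 PSU (salt = 4,524,000)
After addition: salt = 4,524,000 + 28,300,000×24.3 = 692,214,000; volume = 29,080,000 m³
S = 692,214,000 / 29,080,000 = 23.8038 PSU

23.80 PSU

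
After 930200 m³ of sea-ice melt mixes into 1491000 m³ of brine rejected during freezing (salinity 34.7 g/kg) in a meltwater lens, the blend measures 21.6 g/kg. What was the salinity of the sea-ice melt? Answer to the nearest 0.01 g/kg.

0.60 g/kg

Salt balance: 1,491,000×34.7 + 930,200×S = 2,421,200×21.6
51,737,700 + 930,200·S = 52,297,920
S = (52,297,920 − 51,737,700) / 930,200 = 0.6023 g/kg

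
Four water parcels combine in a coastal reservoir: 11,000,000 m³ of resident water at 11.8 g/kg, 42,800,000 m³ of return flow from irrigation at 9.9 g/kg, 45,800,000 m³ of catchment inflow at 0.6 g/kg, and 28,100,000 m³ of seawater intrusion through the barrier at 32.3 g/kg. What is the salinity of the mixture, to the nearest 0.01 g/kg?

11.66 g/kg

By conservation of dissolved salt,
salt = 11,000,000×11.8 + 42,800,000×9.9 + 45,800,000×0.6 + 28,100,000×32.3 = 129,800,000 + 423,720,000 + 27,480,000 + 907,630,000 = 1,488,630,000
volume = 11,000,000 + 42,800,000 + 45,800,000 + 28,100,000 = 127,700,000 m³
S = 1,488,630,000 / 127,700,000 = 11.6572 g/kg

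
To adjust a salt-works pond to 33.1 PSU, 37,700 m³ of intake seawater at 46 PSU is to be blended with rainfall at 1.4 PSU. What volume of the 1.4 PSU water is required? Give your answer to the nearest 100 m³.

15300 m³

Salt balance: 37,700×46 + V×1.4 = (37,700+V)×33.1
1,734,200 + 1.4V = 1,247,870 + 33.1V
486,330 = 31.7V
V = 15,341.64 m³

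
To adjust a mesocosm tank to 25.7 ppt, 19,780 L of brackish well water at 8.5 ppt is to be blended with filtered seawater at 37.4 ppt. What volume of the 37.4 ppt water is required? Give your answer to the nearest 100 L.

29100 L

Salt balance: 19,780×8.5 + V×37.4 = (19,780+V)×25.7
168,130 + 37.4V = 508,346 + 25.7V
340,216 = 11.7V
V = 29,078.29 L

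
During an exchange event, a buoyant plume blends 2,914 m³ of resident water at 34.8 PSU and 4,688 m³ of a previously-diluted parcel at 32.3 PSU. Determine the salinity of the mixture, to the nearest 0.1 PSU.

Salt balance:
salt = 2,914×34.8 + 4,688×32.3 = 101,407.2 + 151,422.4 = 252,829.6
volume = 2,914 + 4,688 = 7,602 m³
S = 252,829.6 / 7,602 = 33.258 PSU

33.3 PSU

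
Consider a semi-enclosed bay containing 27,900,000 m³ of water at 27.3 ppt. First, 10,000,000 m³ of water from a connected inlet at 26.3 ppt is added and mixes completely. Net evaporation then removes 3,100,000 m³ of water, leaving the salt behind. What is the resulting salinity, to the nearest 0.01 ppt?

29.44 ppt

After mixing: salt = 27,900,000×27.3 + 10,000,000×26.3 = 1,024,670,000; volume = 37,900,000 m³
After evaporation: salt unchanged = 1,024,670,000; volume = 37,900,000 − 3,100,000 = 34,800,000 m³
S = 1,024,670,000 / 34,800,000 = 29.4445 ppt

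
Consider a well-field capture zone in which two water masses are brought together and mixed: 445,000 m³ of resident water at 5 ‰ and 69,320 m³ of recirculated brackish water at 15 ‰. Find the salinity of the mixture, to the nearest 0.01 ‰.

6.35 ‰

By conservation of dissolved salt,
salt = 445,000×5 + 69,320×15 = 2,225,000 + 1,039,800 = 3,264,800
volume = 445,000 + 69,320 = 514,320 m³
S = 3,264,800 / 514,320 = 6.3478 ‰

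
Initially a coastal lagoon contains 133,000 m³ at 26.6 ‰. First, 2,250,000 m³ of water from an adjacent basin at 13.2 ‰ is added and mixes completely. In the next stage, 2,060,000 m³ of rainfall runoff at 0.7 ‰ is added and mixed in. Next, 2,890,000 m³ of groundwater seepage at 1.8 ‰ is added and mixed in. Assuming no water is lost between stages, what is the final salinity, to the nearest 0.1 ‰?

Mass of salt is conserved:
Initial salt = 133,000×26.6 = 3,537,800
After stage 1: salt = 3,537,800 + 2,250,000×13.2 = 33,237,800; volume = 2,383,000 m³; S = 13.948 ‰
After stage 2: salt = 33,237,800 + 2,060,000×0.7 = 34,679,800; volume = 4,443,000 m³; S = 7.805 ‰
After stage 3: salt = 34,679,800 + 2,890,000×1.8 = 39,881,800; volume = 7,333,000 m³
S = 39,881,800 / 7,333,000 = 5.4387 ‰

5.4 ‰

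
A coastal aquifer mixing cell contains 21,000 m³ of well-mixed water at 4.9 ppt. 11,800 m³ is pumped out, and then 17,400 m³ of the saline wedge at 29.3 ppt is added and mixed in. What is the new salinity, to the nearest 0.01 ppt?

Remaining after removal: 9,200 m³ at 4.9 ppt (salt = 45,080)
After addition: salt = 45,080 + 17,400×29.3 = 554,900; volume = 26,600 m³
S = 554,900 / 26,600 = 20.8609 ppt

20.86 ppt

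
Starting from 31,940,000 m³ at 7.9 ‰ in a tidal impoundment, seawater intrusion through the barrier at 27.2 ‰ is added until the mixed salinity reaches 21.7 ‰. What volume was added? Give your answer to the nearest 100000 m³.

80100000 m³

Salt balance: 31,940,000×7.9 + V×27.2 = (31,940,000+V)×21.7
252,326,000 + 27.2V = 693,098,000 + 21.7V
440,772,000 = 5.5V
V = 80,140,363.64 m³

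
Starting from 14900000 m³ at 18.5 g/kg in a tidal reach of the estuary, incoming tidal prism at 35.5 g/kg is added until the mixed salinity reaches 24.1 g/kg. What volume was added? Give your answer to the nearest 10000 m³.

Salt balance: 14,900,000×18.5 + V×35.5 = (14,900,000+V)×24.1
275,650,000 + 35.5V = 359,090,000 + 24.1V
83,440,000 = 11.4V
V = 7,319,298.25 m³

7320000 m³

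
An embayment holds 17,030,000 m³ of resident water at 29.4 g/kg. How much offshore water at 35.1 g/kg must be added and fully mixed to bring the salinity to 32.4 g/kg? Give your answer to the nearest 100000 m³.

Salt balance: 17,030,000×29.4 + V×35.1 = (17,030,000+V)×32.4
500,682,000 + 35.1V = 551,772,000 + 32.4V
51,090,000 = 2.7V
V = 18,922,222.22 m³

18900000 m³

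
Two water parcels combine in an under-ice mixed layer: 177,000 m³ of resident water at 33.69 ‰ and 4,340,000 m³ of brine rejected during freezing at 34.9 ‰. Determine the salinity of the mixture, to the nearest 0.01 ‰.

Weighted by volume,
salt = 177,000×33.69 + 4,340,000×34.9 = 5,963,130 + 151,466,000 = 157,429,130
volume = 177,000 + 4,340,000 = 4,517,000 m³
S = 157,429,130 / 4,517,000 = 34.8526 ‰

34.85 ‰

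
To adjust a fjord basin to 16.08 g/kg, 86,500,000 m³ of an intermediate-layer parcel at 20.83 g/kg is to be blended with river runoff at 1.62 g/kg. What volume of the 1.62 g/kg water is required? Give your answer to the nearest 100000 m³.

Salt balance: 86,500,000×20.83 + V×1.62 = (86,500,000+V)×16.08
1,801,795,000 + 1.62V = 1,390,920,000 + 16.08V
410,875,000 = 14.46V
V = 28,414,591.98 m³

28400000 m³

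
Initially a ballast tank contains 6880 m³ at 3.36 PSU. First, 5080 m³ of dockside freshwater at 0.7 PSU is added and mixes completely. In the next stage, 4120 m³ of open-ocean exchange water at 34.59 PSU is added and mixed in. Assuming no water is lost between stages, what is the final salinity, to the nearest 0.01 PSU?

10.52 PSU

By conservation of dissolved salt,
Initial salt = 6,880×3.36 = 23,116.8
After stage 1: salt = 23,116.8 + 5,080×0.7 = 26,672.8; volume = 11,960 m³; S = 2.23 PSU
After stage 2: salt = 26,672.8 + 4,120×34.59 = 169,183.6; volume = 16,080 m³
S = 169,183.6 / 16,080 = 10.5214 PSU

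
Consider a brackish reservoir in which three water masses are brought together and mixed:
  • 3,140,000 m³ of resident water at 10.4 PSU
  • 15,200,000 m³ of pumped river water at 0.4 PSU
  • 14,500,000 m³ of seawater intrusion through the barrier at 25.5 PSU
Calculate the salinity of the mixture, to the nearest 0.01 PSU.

12.44 PSU

Weighted by volume,
salt = 3,140,000×10.4 + 15,200,000×0.4 + 14,500,000×25.5 = 32,656,000 + 6,080,000 + 369,750,000 = 408,486,000
volume = 3,140,000 + 15,200,000 + 14,500,000 = 32,840,000 m³
S = 408,486,000 / 32,840,000 = 12.4387 PSU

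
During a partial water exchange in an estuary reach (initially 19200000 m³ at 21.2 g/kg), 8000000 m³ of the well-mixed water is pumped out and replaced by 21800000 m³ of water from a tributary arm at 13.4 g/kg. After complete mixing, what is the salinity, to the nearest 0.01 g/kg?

16.05 g/kg

Remaining after removal: 11,200,000 m³ at 21.2 g/kg (salt = 237,440,000)
After addition: salt = 237,440,000 + 21,800,000×13.4 = 529,560,000; volume = 33,000,000 m³
S = 529,560,000 / 33,000,000 = 16.0473 g/kg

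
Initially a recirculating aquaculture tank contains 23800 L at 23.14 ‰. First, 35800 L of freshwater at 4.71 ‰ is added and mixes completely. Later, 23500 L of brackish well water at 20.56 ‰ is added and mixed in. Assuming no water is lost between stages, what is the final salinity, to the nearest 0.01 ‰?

14.47 ‰

Mass of salt is conserved:
Initial salt = 23,800×23.14 = 550,732
After stage 1: salt = 550,732 + 35,800×4.71 = 719,350; volume = 59,600 L; S = 12.07 ‰
After stage 2: salt = 719,350 + 23,500×20.56 = 1,202,510; volume = 83,100 L
S = 1,202,510 / 83,100 = 14.4706 ‰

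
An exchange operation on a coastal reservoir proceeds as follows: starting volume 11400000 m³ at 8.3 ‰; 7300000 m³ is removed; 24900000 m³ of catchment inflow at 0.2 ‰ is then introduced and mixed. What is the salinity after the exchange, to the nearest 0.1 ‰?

Remaining after removal: 4,100,000 m³ at 8.3 ‰ (salt = 34,030,000)
After addition: salt = 34,030,000 + 24,900,000×0.2 = 39,010,000; volume = 29,000,000 m³
S = 39,010,000 / 29,000,000 = 1.3452 ‰

1.3 ‰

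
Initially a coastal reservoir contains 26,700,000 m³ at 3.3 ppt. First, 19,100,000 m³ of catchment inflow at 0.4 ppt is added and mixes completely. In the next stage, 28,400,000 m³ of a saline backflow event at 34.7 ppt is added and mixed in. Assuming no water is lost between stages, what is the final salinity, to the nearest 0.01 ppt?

14.57 ppt

Weighted by volume,
Initial salt = 26,700,000×3.3 = 88,110,000
After stage 1: salt = 88,110,000 + 19,100,000×0.4 = 95,750,000; volume = 45,800,000 m³; S = 2.091 ppt
After stage 2: salt = 95,750,000 + 28,400,000×34.7 = 1,081,230,000; volume = 74,200,000 m³
S = 1,081,230,000 / 74,200,000 = 14.5718 ppt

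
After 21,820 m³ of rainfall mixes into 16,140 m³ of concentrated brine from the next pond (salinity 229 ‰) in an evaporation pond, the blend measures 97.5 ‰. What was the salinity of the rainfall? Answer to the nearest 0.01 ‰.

0.23 ‰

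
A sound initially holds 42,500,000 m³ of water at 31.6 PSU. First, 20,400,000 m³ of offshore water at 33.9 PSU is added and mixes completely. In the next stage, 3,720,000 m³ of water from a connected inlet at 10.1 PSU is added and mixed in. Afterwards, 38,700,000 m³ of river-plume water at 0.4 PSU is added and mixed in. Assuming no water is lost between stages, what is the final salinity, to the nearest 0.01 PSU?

19.82 PSU

Total salt / total volume:
Initial salt = 42,500,000×31.6 = 1,343,000,000
After stage 1: salt = 1,343,000,000 + 20,400,000×33.9 = 2,034,560,000; volume = 62,900,000 m³; S = 32.346 PSU
After stage 2: salt = 2,034,560,000 + 3,720,000×10.1 = 2,072,132,000; volume = 66,620,000 m³; S = 31.104 PSU
After stage 3: salt = 2,072,132,000 + 38,700,000×0.4 = 2,087,612,000; volume = 105,320,000 m³
S = 2,087,612,000 / 105,320,000 = 19.8216 PSU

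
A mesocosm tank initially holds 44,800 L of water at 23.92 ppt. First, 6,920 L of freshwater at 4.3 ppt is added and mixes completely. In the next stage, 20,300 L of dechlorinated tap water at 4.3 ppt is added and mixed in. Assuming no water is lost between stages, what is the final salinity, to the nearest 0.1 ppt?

16.5 ppt

Total salt / total volume:
Initial salt = 44,800×23.92 = 1,071,616
After stage 1: salt = 1,071,616 + 6,920×4.3 = 1,101,372; volume = 51,720 L; S = 21.295 ppt
After stage 2: salt = 1,101,372 + 20,300×4.3 = 1,188,662; volume = 72,020 L
S = 1,188,662 / 72,020 = 16.5046 ppt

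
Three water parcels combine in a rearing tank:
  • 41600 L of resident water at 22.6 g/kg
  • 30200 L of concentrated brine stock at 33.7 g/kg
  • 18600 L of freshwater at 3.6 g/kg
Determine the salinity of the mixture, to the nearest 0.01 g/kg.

Salt balance:
salt = 41,600×22.6 + 30,200×33.7 + 18,600×3.6 = 940,160 + 1,017,740 + 66,960 = 2,024,860
volume = 41,600 + 30,200 + 18,600 = 90,400 L
S = 2,024,860 / 90,400 = 22.3989 g/kg

22.40 g/kg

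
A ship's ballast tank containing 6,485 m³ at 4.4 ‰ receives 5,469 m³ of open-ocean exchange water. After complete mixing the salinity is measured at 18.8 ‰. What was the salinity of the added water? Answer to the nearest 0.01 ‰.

Salt balance: 6,485×4.4 + 5,469×S = 11,954×18.8
28,534 + 5,469·S = 224,735.2
S = (224,735.2 − 28,534) / 5,469 = 35.8752 ‰

35.88 ‰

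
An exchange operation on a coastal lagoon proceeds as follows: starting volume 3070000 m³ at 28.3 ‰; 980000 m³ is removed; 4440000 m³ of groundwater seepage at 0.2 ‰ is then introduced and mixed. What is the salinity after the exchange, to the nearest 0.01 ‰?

Remaining after removal: 2,090,000 m³ at 28.3 ‰ (salt = 59,147,000)
After addition: salt = 59,147,000 + 4,440,000×0.2 = 60,035,000; volume = 6,530,000 m³
S = 60,035,000 / 6,530,000 = 9.1937 ‰

9.19 ‰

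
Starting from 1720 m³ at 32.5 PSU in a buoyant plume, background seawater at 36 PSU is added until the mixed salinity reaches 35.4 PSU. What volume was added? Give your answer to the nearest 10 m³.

8310 m³

Salt balance: 1,720×32.5 + V×36 = (1,720+V)×35.4
55,900 + 36V = 60,888 + 35.4V
4,988 = 0.6V
V = 8,313.33 m³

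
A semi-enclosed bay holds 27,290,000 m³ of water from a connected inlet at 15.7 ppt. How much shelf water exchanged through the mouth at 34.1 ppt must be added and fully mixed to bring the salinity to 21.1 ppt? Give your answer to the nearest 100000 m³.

11300000 m³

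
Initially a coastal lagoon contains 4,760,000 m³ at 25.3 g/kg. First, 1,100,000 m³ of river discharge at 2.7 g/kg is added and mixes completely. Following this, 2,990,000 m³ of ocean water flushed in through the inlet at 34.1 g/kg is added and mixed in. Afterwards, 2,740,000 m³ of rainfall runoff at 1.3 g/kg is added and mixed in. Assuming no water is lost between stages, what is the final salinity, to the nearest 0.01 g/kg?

Salt balance:
Initial salt = 4,760,000×25.3 = 120,428,000
After stage 1: salt = 120,428,000 + 1,100,000×2.7 = 123,398,000; volume = 5,860,000 m³; S = 21.058 g/kg
After stage 2: salt = 123,398,000 + 2,990,000×34.1 = 225,357,000; volume = 8,850,000 m³; S = 25.464 g/kg
After stage 3: salt = 225,357,000 + 2,740,000×1.3 = 228,919,000; volume = 11,590,000 m³
S = 228,919,000 / 11,590,000 = 19.7514 g/kg

19.75 g/kg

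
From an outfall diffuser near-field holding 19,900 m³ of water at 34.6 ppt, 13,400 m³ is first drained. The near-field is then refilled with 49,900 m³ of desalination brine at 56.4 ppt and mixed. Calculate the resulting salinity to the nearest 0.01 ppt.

53.89 ppt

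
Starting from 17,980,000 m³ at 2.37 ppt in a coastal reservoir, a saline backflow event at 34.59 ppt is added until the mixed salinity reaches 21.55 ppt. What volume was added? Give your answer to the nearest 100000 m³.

26400000 m³

Salt balance: 17,980,000×2.37 + V×34.59 = (17,980,000+V)×21.55
42,612,600 + 34.59V = 387,469,000 + 21.55V
344,856,400 = 13.04V
V = 26,446,042.94 m³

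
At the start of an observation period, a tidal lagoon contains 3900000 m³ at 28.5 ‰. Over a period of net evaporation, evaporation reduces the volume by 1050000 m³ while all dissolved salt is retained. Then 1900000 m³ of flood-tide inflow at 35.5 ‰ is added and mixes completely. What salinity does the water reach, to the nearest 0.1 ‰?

After evaporation: salt = 3,900,000×28.5 = 111,150,000; volume = 3,900,000 − 1,050,000 = 2,850,000 m³
After mixing: salt = 111,150,000 + 1,900,000×35.5 = 178,600,000; volume = 2,850,000 + 1,900,000 = 4,750,000 m³
S = 178,600,000 / 4,750,000 = 37.6 ‰

37.6 ‰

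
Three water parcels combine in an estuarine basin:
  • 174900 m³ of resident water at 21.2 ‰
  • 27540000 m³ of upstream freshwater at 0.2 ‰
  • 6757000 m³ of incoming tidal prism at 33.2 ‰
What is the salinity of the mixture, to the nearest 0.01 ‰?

6.78 ‰

By conservation of dissolved salt,
salt = 174,900×21.2 + 27,540,000×0.2 + 6,757,000×33.2 = 3,707,880 + 5,508,000 + 224,332,400 = 233,548,280
volume = 174,900 + 27,540,000 + 6,757,000 = 34,471,900 m³
S = 233,548,280 / 34,471,900 = 6.775 ‰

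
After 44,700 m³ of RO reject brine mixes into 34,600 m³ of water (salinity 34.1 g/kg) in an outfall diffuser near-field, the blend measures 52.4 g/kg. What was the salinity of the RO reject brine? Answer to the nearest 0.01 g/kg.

Salt balance: 34,600×34.1 + 44,700×S = 79,300×52.4
1,179,860 + 44,700·S = 4,155,320
S = (4,155,320 − 1,179,860) / 44,700 = 66.5651 g/kg

66.57 g/kg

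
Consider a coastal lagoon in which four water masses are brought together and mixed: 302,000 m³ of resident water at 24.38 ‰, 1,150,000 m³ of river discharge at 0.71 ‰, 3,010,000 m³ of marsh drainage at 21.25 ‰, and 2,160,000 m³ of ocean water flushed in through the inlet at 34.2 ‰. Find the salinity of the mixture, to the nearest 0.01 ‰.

Mass of salt is conserved:
salt = 302,000×24.38 + 1,150,000×0.71 + 3,010,000×21.25 + 2,160,000×34.2 = 7,362,760 + 816,500 + 63,962,500 + 73,872,000 = 146,013,760
volume = 302,000 + 1,150,000 + 3,010,000 + 2,160,000 = 6,622,000 m³
S = 146,013,760 / 6,622,000 = 22.0498 ‰

22.05 ‰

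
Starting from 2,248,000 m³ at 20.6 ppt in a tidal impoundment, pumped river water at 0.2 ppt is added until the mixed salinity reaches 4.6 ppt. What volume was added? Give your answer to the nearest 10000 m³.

Salt balance: 2,248,000×20.6 + V×0.2 = (2,248,000+V)×4.6
46,308,800 + 0.2V = 10,340,800 + 4.6V
35,968,000 = 4.4V
V = 8,174,545.45 m³

8170000 m³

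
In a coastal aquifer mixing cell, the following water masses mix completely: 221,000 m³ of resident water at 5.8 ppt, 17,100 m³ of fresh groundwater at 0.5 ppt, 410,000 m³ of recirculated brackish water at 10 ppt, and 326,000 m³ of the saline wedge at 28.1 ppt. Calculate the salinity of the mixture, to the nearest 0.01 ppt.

Weighted by volume,
salt = 221,000×5.8 + 17,100×0.5 + 410,000×10 + 326,000×28.1 = 1,281,800 + 8,550 + 4,100,000 + 9,160,600 = 14,550,950
volume = 221,000 + 17,100 + 410,000 + 326,000 = 974,100 m³
S = 14,550,950 / 974,100 = 14.9378 ppt

14.94 ppt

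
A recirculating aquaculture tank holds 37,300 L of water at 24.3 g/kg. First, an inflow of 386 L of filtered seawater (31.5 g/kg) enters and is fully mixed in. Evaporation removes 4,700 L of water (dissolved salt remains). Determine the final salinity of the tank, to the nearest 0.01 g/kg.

After mixing: salt = 37,300×24.3 + 386×31.5 = 918,549; volume = 37,686 L
After evaporation: salt unchanged = 918,549; volume = 37,686 − 4,700 = 32,986 L
S = 918,549 / 32,986 = 27.8466 g/kg

27.85 g/kg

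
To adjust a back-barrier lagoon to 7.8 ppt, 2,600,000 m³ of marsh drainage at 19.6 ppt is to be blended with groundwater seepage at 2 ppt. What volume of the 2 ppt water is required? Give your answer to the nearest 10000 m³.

5290000 m³

Salt balance: 2,600,000×19.6 + V×2 = (2,600,000+V)×7.8
50,960,000 + 2V = 20,280,000 + 7.8V
30,680,000 = 5.8V
V = 5,289,655.17 m³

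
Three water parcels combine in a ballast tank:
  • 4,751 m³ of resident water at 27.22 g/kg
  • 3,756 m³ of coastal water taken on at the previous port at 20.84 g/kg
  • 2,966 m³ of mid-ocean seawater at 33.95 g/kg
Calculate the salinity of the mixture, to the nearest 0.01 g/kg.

Conserving salt mass:
salt = 4,751×27.22 + 3,756×20.84 + 2,966×33.95 = 129,322.22 + 78,275.04 + 100,695.7 = 308,292.96
volume = 4,751 + 3,756 + 2,966 = 11,473 m³
S = 308,292.96 / 11,473 = 26.8712 g/kg

26.87 g/kg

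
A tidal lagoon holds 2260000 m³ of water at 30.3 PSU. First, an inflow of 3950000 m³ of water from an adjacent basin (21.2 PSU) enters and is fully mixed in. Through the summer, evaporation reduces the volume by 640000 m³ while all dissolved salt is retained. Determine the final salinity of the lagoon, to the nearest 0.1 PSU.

27.3 PSU

After mixing: salt = 2,260,000×30.3 + 3,950,000×21.2 = 152,218,000; volume = 6,210,000 m³
After evaporation: salt unchanged = 152,218,000; volume = 6,210,000 − 640,000 = 5,570,000 m³
S = 152,218,000 / 5,570,000 = 27.3282 PSU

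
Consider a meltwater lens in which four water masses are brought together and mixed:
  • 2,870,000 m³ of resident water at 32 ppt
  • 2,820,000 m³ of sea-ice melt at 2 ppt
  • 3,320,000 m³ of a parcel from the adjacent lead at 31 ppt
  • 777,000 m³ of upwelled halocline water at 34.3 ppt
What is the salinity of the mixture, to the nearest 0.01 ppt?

23.20 ppt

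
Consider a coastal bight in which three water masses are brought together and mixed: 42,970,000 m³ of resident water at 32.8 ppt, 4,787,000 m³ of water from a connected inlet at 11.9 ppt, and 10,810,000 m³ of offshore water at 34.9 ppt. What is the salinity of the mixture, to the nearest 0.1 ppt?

31.5 ppt

Total salt / total volume:
salt = 42,970,000×32.8 + 4,787,000×11.9 + 10,810,000×34.9 = 1,409,416,000 + 56,965,300 + 377,269,000 = 1,843,650,300
volume = 42,970,000 + 4,787,000 + 10,810,000 = 58,567,000 m³
S = 1,843,650,300 / 58,567,000 = 31.479 ppt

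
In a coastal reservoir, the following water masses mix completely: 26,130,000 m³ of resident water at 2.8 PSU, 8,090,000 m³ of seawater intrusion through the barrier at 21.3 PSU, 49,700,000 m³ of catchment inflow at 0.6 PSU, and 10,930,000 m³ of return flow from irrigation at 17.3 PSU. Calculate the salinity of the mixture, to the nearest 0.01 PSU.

Conserving salt mass:
salt = 26,130,000×2.8 + 8,090,000×21.3 + 49,700,000×0.6 + 10,930,000×17.3 = 73,164,000 + 172,317,000 + 29,820,000 + 189,089,000 = 464,390,000
volume = 26,130,000 + 8,090,000 + 49,700,000 + 10,930,000 = 94,850,000 m³
S = 464,390,000 / 94,850,000 = 4.896 PSU

4.90 PSU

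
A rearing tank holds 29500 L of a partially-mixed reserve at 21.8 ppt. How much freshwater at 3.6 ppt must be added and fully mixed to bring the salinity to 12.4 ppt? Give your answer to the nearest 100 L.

Salt balance: 29,500×21.8 + V×3.6 = (29,500+V)×12.4
643,100 + 3.6V = 365,800 + 12.4V
277,300 = 8.8V
V = 31,511.36 L

31500 L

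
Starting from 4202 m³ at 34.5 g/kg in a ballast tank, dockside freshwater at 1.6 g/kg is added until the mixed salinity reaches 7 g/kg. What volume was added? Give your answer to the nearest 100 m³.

Salt balance: 4,202×34.5 + V×1.6 = (4,202+V)×7
144,969 + 1.6V = 29,414 + 7V
115,555 = 5.4V
V = 21,399.07 m³

21400 m³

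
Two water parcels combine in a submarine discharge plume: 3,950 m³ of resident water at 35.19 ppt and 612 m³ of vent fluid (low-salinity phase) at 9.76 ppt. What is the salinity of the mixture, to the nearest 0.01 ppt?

31.78 ppt

Mass of salt is conserved:
salt = 3,950×35.19 + 612×9.76 = 139,000.5 + 5,973.12 = 144,973.62
volume = 3,950 + 612 = 4,562 m³
S = 144,973.62 / 4,562 = 31.7785 ppt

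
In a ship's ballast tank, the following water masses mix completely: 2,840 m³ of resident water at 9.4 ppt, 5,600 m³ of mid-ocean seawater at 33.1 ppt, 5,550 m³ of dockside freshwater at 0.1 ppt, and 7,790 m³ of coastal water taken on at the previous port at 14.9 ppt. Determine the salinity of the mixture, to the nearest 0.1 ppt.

15.1 ppt

Conserving salt mass:
salt = 2,840×9.4 + 5,600×33.1 + 5,550×0.1 + 7,790×14.9 = 26,696 + 185,360 + 555 + 116,071 = 328,682
volume = 2,840 + 5,600 + 5,550 + 7,790 = 21,780 m³
S = 328,682 / 21,780 = 15.091 ppt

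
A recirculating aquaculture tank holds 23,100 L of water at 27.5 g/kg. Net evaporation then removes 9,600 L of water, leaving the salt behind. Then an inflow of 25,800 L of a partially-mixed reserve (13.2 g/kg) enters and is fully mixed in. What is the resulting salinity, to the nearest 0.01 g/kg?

After evaporation: salt = 23,100×27.5 = 635,250; volume = 23,100 − 9,600 = 13,500 L
After mixing: salt = 635,250 + 25,800×13.2 = 975,810; volume = 13,500 + 25,800 = 39,300 L
S = 975,810 / 39,300 = 24.8298 g/kg

24.83 g/kg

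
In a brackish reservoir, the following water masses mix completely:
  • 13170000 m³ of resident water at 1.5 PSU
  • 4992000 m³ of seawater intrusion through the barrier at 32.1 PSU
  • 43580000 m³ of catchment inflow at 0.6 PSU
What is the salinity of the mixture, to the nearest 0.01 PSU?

3.34 PSU

Salt balance:
salt = 13,170,000×1.5 + 4,992,000×32.1 + 43,580,000×0.6 = 19,755,000 + 160,243,200 + 26,148,000 = 206,146,200
volume = 13,170,000 + 4,992,000 + 43,580,000 = 61,742,000 m³
S = 206,146,200 / 61,742,000 = 3.3388 PSU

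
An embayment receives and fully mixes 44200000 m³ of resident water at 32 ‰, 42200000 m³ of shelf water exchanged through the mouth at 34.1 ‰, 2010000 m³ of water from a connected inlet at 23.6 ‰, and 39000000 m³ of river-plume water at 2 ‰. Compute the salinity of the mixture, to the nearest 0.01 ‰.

23.38 ‰

Weighted by volume,
salt = 44,200,000×32 + 42,200,000×34.1 + 2,010,000×23.6 + 39,000,000×2 = 1,414,400,000 + 1,439,020,000 + 47,436,000 + 78,000,000 = 2,978,856,000
volume = 44,200,000 + 42,200,000 + 2,010,000 + 39,000,000 = 127,410,000 m³
S = 2,978,856,000 / 127,410,000 = 23.3801 ‰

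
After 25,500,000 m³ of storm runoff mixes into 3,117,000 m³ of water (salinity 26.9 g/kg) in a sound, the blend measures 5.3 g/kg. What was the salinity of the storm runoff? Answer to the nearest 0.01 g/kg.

2.66 g/kg

Salt balance: 3,117,000×26.9 + 25,500,000×S = 28,617,000×5.3
83,847,300 + 25,500,000·S = 151,670,100
S = (151,670,100 − 83,847,300) / 25,500,000 = 2.6597 g/kg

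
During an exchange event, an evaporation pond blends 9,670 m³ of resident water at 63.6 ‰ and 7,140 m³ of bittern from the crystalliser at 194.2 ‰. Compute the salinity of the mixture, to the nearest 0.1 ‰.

119.1 ‰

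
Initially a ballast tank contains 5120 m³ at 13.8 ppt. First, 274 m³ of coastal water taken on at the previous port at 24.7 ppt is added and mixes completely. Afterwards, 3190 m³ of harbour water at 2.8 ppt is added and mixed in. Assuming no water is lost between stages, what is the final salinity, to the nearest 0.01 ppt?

10.06 ppt

Mass of salt is conserved:
Initial salt = 5,120×13.8 = 70,656
After stage 1: salt = 70,656 + 274×24.7 = 77,423.8; volume = 5,394 m³; S = 14.354 ppt
After stage 2: salt = 77,423.8 + 3,190×2.8 = 86,355.8; volume = 8,584 m³
S = 86,355.8 / 8,584 = 10.0601 ppt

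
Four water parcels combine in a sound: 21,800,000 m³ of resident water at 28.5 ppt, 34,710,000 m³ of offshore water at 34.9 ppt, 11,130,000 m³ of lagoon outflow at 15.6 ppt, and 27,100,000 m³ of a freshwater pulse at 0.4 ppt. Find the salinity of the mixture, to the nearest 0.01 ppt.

21.29 ppt

Weighted by volume,
salt = 21,800,000×28.5 + 34,710,000×34.9 + 11,130,000×15.6 + 27,100,000×0.4 = 621,300,000 + 1,211,379,000 + 173,628,000 + 10,840,000 = 2,017,147,000
volume = 21,800,000 + 34,710,000 + 11,130,000 + 27,100,000 = 94,740,000 m³
S = 2,017,147,000 / 94,740,000 = 21.2914 ppt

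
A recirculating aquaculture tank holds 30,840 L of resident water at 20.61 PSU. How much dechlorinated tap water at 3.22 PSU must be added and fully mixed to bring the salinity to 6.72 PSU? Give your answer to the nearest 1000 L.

122000 L

Salt balance: 30,840×20.61 + V×3.22 = (30,840+V)×6.72
635,612.4 + 3.22V = 207,244.8 + 6.72V
428,367.6 = 3.5V
V = 122,390.74 L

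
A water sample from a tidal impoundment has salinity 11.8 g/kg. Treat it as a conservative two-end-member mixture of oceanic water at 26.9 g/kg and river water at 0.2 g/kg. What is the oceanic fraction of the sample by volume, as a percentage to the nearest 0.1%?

Let g be the oceanic fraction. Salt balance per unit volume:
g×26.9 + (1−g)×0.2 = 11.8
g = (11.8 − 0.2) / (26.9 − 0.2) = 11.6/26.7 = 0.4345

43.4%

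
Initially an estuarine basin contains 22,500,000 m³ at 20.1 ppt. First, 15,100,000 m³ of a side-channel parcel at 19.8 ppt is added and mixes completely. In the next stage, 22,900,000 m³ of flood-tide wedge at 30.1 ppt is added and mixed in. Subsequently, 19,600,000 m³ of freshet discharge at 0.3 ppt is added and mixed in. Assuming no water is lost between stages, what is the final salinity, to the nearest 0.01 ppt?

By conservation of dissolved salt,
Initial salt = 22,500,000×20.1 = 452,250,000
After stage 1: salt = 452,250,000 + 15,100,000×19.8 = 751,230,000; volume = 37,600,000 m³; S = 19.98 ppt
After stage 2: salt = 751,230,000 + 22,900,000×30.1 = 1,440,520,000; volume = 60,500,000 m³; S = 23.81 ppt
After stage 3: salt = 1,440,520,000 + 19,600,000×0.3 = 1,446,400,000; volume = 80,100,000 m³
S = 1,446,400,000 / 80,100,000 = 18.0574 ppt

18.06 ppt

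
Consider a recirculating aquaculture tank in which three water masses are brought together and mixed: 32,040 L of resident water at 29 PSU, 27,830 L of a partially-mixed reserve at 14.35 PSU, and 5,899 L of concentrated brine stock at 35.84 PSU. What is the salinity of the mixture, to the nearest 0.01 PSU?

Conserving salt mass:
salt = 32,040×29 + 27,830×14.35 + 5,899×35.84 = 929,160 + 399,360.5 + 211,420.16 = 1,539,940.66
volume = 32,040 + 27,830 + 5,899 = 65,769 L
S = 1,539,940.66 / 65,769 = 23.4144 PSU

23.41 PSU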